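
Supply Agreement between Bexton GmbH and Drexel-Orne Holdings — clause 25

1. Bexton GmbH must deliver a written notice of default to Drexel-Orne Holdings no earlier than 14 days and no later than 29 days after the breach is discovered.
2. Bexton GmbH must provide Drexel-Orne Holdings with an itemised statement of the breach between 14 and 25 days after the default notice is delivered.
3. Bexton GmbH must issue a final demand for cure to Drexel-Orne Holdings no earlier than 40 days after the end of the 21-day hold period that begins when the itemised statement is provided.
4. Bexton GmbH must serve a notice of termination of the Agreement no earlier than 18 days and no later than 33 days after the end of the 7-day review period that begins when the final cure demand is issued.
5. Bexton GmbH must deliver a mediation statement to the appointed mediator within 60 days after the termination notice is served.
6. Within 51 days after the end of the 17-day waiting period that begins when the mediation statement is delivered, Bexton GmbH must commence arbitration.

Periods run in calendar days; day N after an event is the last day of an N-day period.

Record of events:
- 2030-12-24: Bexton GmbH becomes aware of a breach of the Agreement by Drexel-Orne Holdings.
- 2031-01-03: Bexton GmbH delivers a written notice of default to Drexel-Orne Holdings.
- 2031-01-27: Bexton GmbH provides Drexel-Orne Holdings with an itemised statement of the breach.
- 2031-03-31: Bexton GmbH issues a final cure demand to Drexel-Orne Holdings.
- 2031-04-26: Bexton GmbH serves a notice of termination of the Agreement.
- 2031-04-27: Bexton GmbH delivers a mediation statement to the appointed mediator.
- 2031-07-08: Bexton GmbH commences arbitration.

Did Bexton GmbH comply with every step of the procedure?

(1) the permitted window runs from 2030-12-24 + 14 = 2031-01-07 to 2030-12-24 + 29 = 2031-01-22; done 2031-01-03 — 4 days before the window opened.
The analysis stops there.

No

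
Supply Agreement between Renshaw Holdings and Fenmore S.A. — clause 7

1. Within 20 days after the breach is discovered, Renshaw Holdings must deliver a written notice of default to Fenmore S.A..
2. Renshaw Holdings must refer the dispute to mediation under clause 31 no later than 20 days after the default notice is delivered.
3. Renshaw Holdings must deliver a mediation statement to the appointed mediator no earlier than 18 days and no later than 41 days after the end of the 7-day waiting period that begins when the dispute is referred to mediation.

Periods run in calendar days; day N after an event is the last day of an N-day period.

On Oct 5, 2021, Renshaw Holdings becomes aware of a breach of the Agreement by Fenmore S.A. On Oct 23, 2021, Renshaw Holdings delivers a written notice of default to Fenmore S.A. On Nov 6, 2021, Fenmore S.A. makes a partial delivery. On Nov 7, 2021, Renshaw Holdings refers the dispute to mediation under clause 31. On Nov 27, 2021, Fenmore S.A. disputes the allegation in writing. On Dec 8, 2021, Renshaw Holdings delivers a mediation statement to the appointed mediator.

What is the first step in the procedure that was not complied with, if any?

None — every step was satisfied

Step 1: 20 days after Oct 5, 2021 (when the breach is discovered) is Oct 25, 2021; Oct 23, 2021 is within that limit.
Step 2: 20 days after Oct 23, 2021 (when the default notice is delivered) is Nov 12, 2021; done Nov 7, 2021 — timely.
Step 3: the window is 18–41 days after Nov 14, 2021 (end of the 7-day waiting period, which began when the dispute is referred to mediation on Nov 7, 2021), so Dec 2, 2021 through Dec 25, 2021; done Dec 8, 2021, which is between those dates.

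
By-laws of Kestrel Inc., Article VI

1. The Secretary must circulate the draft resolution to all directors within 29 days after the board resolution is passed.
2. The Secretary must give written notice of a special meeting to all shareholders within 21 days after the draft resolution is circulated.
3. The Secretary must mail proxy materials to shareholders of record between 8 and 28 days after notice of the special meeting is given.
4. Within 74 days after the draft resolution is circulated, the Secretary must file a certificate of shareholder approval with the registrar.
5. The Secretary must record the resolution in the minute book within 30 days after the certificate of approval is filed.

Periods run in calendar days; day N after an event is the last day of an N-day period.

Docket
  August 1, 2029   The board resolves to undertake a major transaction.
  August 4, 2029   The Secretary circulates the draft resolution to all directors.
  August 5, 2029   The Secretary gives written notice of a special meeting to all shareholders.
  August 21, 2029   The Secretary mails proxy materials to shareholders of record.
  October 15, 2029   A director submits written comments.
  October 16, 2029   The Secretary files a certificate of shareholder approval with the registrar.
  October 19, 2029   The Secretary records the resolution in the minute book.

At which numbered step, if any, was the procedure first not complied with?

Step 1 — counting 29 days from August 1, 2029 (when the board resolution is passed) gives a deadline of August 30, 2029; done August 4, 2029 — timely.
Step 2 — counting 21 days from August 4, 2029 (when the draft resolution is circulated) gives a deadline of August 25, 2029; done August 5, 2029 — timely.
Step 3 — 8 and 28 days from August 5, 2029 (when notice of the special meeting is given) are August 13, 2029 and September 2, 2029 respectively; done August 21, 2029 — within the window.
Step 4 — counting 74 days from August 4, 2029 (when the draft resolution is circulated) gives a deadline of October 17, 2029; October 16, 2029 is within that limit.
Step 5 — counting 30 days from October 16, 2029 (when the certificate of approval is filed) gives a deadline of November 15, 2029; completed October 19, 2029, before the deadline.

None — every step was satisfied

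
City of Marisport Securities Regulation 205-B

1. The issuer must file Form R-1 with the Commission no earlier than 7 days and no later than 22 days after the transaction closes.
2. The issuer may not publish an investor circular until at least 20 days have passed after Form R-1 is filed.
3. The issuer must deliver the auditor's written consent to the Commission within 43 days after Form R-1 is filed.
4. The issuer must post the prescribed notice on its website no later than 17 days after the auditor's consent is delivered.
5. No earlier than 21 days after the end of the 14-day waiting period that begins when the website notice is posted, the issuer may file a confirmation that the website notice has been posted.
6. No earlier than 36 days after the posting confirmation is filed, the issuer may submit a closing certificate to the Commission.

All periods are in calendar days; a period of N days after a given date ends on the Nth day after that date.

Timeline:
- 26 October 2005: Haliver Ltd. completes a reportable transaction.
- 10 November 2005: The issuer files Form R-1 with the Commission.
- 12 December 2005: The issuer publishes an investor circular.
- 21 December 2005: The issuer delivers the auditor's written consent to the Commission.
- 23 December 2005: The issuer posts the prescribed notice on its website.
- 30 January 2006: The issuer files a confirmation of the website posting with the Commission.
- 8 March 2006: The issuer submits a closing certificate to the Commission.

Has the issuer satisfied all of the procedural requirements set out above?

(1) the permitted window runs from 26 October 2005 + 7 = 2 November 2005 to 26 October 2005 + 22 = 17 November 2005; 10 November 2005 falls inside that range.
(2) permitted from 10 November 2005 + 20 days = 30 November 2005 onward; done 12 December 2005, after the minimum wait.
(3) due by 10 November 2005 + 43 days = 23 December 2005; completed 21 December 2005, before the deadline.
(4) due by 21 December 2005 + 17 days = 7 January 2006; done 23 December 2005 — timely.
(5) permitted from 6 January 2006 + 21 days = 27 January 2006 onward; 30 January 2006 is on or after that date.
(6) permitted from 30 January 2006 + 36 days = 7 March 2006 onward; 8 March 2006 is on or after that date.

Yes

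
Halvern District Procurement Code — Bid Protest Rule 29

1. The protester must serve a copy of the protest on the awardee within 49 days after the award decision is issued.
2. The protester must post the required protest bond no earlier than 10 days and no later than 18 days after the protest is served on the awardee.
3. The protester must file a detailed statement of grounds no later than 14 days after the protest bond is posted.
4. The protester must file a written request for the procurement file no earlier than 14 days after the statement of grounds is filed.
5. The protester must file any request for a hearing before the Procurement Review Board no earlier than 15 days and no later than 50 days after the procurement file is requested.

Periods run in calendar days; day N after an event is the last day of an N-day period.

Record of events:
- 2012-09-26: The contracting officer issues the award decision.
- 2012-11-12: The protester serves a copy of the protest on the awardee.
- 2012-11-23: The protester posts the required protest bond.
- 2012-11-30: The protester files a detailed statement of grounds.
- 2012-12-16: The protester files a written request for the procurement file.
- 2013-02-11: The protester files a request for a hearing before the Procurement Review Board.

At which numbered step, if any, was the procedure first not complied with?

Step 1 — counting 49 days from 2012-09-26 (when the award decision is issued) gives a deadline of 2012-11-14; 2012-11-12 is within that limit.
Step 2 — 10 and 18 days from 2012-11-12 (when the protest is served on the awardee) are 2012-11-22 and 2012-11-30 respectively; done 2012-11-23, which is between those dates.
Step 3 — counting 14 days from 2012-11-23 (when the protest bond is posted) gives a deadline of 2012-12-07; done 2012-11-30 — timely.
Step 4 — must wait 14 days from 2012-11-30 (when the statement of grounds is filed), so not before 2012-12-14; 2012-12-16 is on or after that date.
Step 5 — 15 and 50 days from 2012-12-16 (when the procurement file is requested) are 2012-12-31 and 2013-02-04 respectively; 2013-02-11 is 7 days past the end of the window.
That is the first point of non-compliance.

Step 5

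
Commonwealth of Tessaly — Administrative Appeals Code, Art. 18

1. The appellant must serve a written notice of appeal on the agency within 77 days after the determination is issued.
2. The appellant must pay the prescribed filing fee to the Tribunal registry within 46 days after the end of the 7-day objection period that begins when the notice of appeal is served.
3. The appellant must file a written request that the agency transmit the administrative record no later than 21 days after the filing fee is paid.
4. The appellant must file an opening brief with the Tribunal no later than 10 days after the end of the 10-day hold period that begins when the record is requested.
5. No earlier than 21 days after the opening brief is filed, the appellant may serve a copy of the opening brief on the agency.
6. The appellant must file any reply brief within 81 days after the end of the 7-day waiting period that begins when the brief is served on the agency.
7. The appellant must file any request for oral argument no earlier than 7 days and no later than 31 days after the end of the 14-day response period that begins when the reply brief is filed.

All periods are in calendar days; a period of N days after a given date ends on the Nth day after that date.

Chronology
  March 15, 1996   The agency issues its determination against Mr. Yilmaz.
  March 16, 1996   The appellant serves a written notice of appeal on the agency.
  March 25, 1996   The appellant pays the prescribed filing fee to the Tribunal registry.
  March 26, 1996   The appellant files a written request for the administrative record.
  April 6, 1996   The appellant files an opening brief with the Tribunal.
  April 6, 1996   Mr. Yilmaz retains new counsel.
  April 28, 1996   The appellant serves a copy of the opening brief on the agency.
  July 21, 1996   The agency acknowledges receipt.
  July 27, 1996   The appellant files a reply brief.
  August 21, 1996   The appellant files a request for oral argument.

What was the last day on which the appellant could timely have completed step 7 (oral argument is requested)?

September 10, 1996

The reply brief is filed on July 27, 1996; the 14-day response period therefore ends August 10, 1996, and step 7 runs from that date. The window is 7–31 days after August 10, 1996; it closes on September 10, 1996.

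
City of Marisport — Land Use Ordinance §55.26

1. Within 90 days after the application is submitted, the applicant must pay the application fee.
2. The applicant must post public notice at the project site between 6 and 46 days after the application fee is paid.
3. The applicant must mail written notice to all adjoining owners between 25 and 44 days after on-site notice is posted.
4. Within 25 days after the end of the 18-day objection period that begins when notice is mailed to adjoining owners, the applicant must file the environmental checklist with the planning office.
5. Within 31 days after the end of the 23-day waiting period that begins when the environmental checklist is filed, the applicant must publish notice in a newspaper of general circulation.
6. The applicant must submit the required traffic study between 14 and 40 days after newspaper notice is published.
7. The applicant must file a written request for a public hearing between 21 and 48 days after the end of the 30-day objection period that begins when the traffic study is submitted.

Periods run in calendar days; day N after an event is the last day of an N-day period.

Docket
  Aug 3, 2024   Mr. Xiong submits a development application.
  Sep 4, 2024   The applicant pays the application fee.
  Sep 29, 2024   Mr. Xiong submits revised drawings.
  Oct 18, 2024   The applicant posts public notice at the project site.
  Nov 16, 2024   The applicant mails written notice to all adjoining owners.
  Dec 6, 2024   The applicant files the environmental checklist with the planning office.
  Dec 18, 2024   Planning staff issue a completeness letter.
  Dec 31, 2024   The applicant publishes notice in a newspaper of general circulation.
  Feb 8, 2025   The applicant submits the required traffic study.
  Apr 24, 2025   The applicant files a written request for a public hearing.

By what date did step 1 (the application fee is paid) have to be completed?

Step 1 runs from Aug 3, 2024, when the application is submitted. 90 days after Aug 3, 2024 is Nov 1, 2024.

Nov 1, 2024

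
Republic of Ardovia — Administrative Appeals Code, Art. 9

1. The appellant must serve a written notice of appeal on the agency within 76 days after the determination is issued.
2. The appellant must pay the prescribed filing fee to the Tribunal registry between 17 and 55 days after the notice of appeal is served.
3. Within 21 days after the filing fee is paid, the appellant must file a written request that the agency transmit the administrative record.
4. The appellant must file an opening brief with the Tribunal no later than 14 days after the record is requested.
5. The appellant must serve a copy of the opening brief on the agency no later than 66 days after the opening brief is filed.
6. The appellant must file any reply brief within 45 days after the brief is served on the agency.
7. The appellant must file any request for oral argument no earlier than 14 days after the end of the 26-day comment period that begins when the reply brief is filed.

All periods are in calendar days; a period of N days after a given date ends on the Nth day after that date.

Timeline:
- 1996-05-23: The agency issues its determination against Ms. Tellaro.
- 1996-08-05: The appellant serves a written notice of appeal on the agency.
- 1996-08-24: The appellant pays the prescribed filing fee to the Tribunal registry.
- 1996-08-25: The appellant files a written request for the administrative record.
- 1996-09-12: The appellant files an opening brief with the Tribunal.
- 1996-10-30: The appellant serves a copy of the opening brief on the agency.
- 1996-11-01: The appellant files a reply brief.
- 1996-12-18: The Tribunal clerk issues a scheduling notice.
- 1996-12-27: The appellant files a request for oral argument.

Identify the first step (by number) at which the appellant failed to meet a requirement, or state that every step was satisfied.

Step 1: 76 days after 1996-05-23 (when the determination is issued) is 1996-08-07; 1996-08-05 is within that limit.
Step 2: the window is 17–55 days after 1996-08-05 (when the notice of appeal is served), so 1996-08-22 through 1996-09-29; done 1996-08-24, which is between those dates.
Step 3: 21 days after 1996-08-24 (when the filing fee is paid) is 1996-09-14; 1996-08-25 is within that limit.
Step 4: 14 days after 1996-08-25 (when the record is requested) is 1996-09-08; 1996-09-12 misses that deadline by 4 days.

Step 4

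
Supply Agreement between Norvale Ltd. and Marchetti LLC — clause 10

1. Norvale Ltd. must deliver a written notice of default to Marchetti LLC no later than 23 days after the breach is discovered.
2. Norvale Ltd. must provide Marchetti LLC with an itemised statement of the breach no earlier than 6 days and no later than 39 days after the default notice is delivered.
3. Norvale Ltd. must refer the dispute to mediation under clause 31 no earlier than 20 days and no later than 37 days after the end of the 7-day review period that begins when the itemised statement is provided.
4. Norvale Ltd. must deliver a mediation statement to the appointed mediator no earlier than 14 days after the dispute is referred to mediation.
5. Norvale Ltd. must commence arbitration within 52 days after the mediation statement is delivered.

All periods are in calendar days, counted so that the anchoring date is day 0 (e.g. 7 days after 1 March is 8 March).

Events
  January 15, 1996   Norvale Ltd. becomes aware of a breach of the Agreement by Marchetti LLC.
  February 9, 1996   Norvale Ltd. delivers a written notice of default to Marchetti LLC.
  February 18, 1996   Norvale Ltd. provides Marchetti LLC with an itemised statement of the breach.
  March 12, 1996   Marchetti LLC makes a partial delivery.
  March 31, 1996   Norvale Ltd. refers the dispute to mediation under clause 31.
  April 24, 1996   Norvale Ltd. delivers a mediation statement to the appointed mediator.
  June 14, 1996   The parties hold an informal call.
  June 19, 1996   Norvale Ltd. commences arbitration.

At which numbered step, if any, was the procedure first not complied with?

Step 1

Step 1: 23 days after January 15, 1996 (when the breach is discovered) is February 7, 1996; done February 9, 1996 — 2 days late.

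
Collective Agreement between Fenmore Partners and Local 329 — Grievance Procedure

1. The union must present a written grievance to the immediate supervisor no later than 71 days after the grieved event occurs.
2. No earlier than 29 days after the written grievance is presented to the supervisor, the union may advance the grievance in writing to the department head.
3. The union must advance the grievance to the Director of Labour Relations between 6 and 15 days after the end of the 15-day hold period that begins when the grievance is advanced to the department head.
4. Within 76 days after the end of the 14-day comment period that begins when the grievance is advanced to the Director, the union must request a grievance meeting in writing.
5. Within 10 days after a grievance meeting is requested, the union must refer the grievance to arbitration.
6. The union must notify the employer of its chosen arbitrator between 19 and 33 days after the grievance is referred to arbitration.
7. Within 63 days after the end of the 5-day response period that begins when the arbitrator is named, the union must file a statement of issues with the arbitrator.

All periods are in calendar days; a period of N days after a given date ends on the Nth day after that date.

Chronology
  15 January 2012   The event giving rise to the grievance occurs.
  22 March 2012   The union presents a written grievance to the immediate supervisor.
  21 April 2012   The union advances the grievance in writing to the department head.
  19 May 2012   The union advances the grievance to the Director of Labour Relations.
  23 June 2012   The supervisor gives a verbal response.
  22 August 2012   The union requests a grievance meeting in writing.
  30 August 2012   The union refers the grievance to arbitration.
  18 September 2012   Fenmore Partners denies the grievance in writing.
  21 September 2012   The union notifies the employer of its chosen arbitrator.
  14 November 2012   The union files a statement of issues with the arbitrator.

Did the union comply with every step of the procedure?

Step 1 — counting 71 days from 15 January 2012 (when the grieved event occurs) gives a deadline of 26 March 2012; completed 22 March 2012, before the deadline.
Step 2 — must wait 29 days from 22 March 2012 (when the written grievance is presented to the supervisor), so not before 20 April 2012; done 21 April 2012 — permitted.
Step 3 — 6 and 15 days from 6 May 2012 (end of the 15-day hold period, which began when the grievance is advanced to the department head on 21 April 2012) are 12 May 2012 and 21 May 2012 respectively; done 19 May 2012, which is between those dates.
Step 4 — counting 76 days from 2 June 2012 (end of the 14-day comment period, which began when the grievance is advanced to the Director on 19 May 2012) gives a deadline of 17 August 2012; not done until 22 August 2012, 5 days after the deadline.

No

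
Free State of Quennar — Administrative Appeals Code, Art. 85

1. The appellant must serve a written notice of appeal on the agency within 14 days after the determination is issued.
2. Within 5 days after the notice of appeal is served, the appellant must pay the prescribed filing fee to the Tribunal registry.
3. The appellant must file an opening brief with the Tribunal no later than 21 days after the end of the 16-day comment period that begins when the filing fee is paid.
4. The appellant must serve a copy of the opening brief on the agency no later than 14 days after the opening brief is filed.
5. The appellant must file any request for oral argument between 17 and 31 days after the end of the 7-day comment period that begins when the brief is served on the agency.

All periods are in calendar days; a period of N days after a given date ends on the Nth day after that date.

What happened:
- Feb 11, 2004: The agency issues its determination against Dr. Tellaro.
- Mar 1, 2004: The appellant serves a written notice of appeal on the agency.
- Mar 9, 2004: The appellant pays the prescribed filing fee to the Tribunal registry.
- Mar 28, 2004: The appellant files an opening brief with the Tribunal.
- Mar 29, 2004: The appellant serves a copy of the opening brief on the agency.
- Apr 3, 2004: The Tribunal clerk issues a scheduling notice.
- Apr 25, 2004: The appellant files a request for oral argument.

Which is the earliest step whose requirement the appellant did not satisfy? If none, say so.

(1) due by Feb 11, 2004 + 14 days = Feb 25, 2004; Mar 1, 2004 misses that deadline by 5 days.

Step 1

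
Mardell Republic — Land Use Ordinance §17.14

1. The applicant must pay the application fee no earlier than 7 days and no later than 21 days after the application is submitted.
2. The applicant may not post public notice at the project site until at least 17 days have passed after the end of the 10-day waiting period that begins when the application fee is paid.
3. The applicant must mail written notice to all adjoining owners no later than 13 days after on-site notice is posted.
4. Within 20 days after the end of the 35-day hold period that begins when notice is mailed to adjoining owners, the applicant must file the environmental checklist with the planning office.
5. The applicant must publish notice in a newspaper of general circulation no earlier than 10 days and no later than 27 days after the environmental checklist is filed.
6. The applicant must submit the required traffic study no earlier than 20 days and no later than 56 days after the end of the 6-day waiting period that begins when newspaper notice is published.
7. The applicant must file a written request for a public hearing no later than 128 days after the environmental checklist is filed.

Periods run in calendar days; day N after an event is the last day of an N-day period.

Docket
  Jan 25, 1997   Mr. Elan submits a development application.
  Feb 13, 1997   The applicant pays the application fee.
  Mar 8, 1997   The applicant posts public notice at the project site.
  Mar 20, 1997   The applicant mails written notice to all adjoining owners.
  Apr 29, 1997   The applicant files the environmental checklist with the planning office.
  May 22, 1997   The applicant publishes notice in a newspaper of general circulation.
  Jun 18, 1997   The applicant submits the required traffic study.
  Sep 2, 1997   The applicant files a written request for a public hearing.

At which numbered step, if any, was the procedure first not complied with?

Step 1: the window is 7–21 days after Jan 25, 1997 (when the application is submitted), so Feb 1, 1997 through Feb 15, 1997; Feb 13, 1997 falls inside that range.
Step 2: the earliest permitted date is 17 days after Feb 23, 1997 (end of the 10-day waiting period, which began when the application fee is paid on Feb 13, 1997), i.e. Mar 12, 1997; Mar 8, 1997 is 4 days before the earliest permitted date.

Step 2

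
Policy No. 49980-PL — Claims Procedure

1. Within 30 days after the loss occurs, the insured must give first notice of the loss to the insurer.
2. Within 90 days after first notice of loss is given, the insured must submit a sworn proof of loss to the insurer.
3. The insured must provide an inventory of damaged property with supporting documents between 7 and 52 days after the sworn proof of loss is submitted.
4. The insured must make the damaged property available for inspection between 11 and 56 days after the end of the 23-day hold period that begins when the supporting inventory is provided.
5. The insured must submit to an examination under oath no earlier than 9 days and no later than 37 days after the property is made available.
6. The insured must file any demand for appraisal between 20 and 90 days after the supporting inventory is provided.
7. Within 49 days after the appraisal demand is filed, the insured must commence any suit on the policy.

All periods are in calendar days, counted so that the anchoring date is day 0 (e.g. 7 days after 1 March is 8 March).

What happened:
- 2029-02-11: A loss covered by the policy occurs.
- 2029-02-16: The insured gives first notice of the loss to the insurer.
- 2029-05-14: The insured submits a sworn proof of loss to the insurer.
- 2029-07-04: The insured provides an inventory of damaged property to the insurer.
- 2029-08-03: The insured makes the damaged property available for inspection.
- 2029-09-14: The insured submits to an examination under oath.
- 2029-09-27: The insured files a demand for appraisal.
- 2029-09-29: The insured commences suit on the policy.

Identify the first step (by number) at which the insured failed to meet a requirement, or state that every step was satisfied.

(1) due by 2029-02-11 + 30 days = 2029-03-13; 2029-02-16 is within that limit.
(2) due by 2029-02-16 + 90 days = 2029-05-17; completed 2029-05-14, before the deadline.
(3) the permitted window runs from 2029-05-14 + 7 = 2029-05-21 to 2029-05-14 + 52 = 2029-07-05; 2029-07-04 falls inside that range.
(4) the permitted window runs from 2029-07-27 + 11 = 2029-08-07 to 2029-07-27 + 56 = 2029-09-21; 2029-08-03 is 4 days too early.

Step 4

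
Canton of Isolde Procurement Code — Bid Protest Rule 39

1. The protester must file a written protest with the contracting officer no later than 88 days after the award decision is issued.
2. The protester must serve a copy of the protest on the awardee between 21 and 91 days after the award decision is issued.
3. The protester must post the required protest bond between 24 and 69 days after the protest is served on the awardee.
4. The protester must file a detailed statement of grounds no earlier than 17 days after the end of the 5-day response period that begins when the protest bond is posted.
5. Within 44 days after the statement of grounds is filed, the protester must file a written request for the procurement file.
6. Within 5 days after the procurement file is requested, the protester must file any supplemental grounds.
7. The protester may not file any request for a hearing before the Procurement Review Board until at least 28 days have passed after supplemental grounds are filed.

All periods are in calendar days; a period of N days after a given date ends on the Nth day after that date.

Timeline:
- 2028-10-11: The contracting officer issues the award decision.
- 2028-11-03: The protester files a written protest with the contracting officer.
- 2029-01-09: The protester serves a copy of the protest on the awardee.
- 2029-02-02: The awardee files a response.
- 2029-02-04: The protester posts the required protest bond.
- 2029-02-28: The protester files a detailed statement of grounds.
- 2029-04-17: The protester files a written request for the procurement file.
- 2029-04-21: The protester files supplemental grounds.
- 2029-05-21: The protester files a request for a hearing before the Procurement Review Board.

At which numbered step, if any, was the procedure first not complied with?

Step 5

(1) due by 2028-10-11 + 88 days = 2029-01-07; completed 2028-11-03, before the deadline.
(2) the permitted window runs from 2028-10-11 + 21 = 2028-11-01 to 2028-10-11 + 91 = 2029-01-10; done 2029-01-09 — within the window.
(3) the permitted window runs from 2029-01-09 + 24 = 2029-02-02 to 2029-01-09 + 69 = 2029-03-19; 2029-02-04 falls inside that range.
(4) permitted from 2029-02-09 + 17 days = 2029-02-26 onward; done 2029-02-28 — permitted.
(5) due by 2029-02-28 + 44 days = 2029-04-13; done 2029-04-17 — 4 days late.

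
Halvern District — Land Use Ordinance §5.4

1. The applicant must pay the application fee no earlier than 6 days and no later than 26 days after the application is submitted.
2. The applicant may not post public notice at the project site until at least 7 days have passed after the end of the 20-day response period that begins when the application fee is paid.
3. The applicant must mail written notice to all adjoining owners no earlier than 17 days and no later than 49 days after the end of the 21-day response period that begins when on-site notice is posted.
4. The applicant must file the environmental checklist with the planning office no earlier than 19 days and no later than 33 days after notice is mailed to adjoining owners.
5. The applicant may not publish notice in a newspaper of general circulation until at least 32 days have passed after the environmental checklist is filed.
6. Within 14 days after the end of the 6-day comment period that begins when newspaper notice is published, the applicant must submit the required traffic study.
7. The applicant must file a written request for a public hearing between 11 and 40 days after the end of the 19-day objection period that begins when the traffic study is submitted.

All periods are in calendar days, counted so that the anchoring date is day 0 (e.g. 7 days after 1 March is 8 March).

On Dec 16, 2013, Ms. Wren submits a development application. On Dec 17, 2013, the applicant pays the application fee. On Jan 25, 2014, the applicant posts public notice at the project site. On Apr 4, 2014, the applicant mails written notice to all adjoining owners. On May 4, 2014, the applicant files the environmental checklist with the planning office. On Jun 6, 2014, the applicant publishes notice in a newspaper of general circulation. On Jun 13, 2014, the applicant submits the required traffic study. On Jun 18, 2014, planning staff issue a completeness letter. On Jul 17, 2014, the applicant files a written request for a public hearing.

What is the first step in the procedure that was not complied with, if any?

Step 1

(1) the permitted window runs from Dec 16, 2013 + 6 = Dec 22, 2013 to Dec 16, 2013 + 26 = Jan 11, 2014; Dec 17, 2013 is 5 days too early.
The analysis stops there.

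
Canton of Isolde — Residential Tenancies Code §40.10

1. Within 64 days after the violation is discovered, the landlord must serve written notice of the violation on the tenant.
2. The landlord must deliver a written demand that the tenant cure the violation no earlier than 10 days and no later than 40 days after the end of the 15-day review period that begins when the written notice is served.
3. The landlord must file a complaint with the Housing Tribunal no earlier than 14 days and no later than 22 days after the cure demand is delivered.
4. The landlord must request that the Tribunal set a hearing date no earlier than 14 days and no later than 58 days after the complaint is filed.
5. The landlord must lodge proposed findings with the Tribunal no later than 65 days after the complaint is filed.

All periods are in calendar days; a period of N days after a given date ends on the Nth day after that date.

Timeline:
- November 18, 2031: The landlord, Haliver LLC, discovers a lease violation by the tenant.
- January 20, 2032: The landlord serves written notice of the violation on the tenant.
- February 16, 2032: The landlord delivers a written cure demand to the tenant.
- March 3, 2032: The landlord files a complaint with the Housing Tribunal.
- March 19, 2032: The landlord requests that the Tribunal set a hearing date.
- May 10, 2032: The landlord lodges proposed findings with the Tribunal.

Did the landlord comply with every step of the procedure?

(1) due by November 18, 2031 + 64 days = January 21, 2032; completed January 20, 2032, before the deadline.
(2) the permitted window runs from February 4, 2032 + 10 = February 14, 2032 to February 4, 2032 + 40 = March 15, 2032; done February 16, 2032 — within the window.
(3) the permitted window runs from February 16, 2032 + 14 = March 1, 2032 to February 16, 2032 + 22 = March 9, 2032; March 3, 2032 falls inside that range.
(4) the permitted window runs from March 3, 2032 + 14 = March 17, 2032 to March 3, 2032 + 58 = April 30, 2032; done March 19, 2032 — within the window.
(5) due by March 3, 2032 + 65 days = May 7, 2032; not done until May 10, 2032, 3 days after the deadline.
The procedure was therefore not followed at step 5.

No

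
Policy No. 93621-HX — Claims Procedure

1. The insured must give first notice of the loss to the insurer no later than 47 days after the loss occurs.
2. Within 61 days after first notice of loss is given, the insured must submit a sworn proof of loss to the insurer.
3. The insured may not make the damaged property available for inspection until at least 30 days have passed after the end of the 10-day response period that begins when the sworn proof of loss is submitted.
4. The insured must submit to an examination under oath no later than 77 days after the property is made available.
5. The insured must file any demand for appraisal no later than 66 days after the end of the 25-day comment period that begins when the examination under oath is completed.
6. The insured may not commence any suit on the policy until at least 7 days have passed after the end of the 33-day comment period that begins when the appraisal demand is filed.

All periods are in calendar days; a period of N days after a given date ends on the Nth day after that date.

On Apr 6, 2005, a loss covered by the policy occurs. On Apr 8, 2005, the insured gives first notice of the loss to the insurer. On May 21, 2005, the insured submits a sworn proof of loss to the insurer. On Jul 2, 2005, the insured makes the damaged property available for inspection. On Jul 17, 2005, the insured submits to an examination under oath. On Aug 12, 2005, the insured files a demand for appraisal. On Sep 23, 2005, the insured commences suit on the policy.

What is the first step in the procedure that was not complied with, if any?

Step 1 — counting 47 days from Apr 6, 2005 (when the loss occurs) gives a deadline of May 23, 2005; done Apr 8, 2005 — timely.
Step 2 — counting 61 days from Apr 8, 2005 (when first notice of loss is given) gives a deadline of Jun 8, 2005; done May 21, 2005 — timely.
Step 3 — must wait 30 days from May 31, 2005 (end of the 10-day response period, which began when the sworn proof of loss is submitted on May 21, 2005), so not before Jun 30, 2005; Jul 2, 2005 is on or after that date.
Step 4 — counting 77 days from Jul 2, 2005 (when the property is made available) gives a deadline of Sep 17, 2005; completed Jul 17, 2005, before the deadline.
Step 5 — counting 66 days from Aug 11, 2005 (end of the 25-day comment period, which began when the examination under oath is completed on Jul 17, 2005) gives a deadline of Oct 16, 2005; done Aug 12, 2005 — timely.
Step 6 — must wait 7 days from Sep 14, 2005 (end of the 33-day comment period, which began when the appraisal demand is filed on Aug 12, 2005), so not before Sep 21, 2005; done Sep 23, 2005 — permitted.

None — every step was satisfied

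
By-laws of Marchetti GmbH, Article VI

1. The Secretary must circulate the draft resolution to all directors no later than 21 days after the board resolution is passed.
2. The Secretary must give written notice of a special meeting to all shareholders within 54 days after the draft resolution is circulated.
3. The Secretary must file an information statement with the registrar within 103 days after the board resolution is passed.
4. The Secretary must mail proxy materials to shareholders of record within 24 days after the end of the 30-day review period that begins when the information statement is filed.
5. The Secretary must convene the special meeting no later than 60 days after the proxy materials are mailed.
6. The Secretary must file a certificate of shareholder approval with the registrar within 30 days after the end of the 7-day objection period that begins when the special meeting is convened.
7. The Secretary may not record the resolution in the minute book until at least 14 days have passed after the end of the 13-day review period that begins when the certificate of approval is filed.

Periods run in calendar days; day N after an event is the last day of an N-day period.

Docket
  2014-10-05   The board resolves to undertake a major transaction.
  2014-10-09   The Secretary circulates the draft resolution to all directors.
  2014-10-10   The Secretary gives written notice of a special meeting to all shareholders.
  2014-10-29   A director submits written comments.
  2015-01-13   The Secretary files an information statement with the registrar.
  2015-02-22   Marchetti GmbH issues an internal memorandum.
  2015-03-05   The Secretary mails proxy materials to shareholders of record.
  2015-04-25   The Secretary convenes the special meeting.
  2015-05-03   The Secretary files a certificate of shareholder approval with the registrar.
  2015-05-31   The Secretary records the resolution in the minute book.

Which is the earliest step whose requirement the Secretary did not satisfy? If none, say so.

None — every step was satisfied

Step 1: 21 days after 2014-10-05 (when the board resolution is passed) is 2014-10-26; done 2014-10-09 — timely.
Step 2: 54 days after 2014-10-09 (when the draft resolution is circulated) is 2014-12-02; 2014-10-10 is within that limit.
Step 3: 103 days after 2014-10-05 (when the board resolution is passed) is 2015-01-16; done 2015-01-13 — timely.
Step 4: 24 days after 2015-02-12 (end of the 30-day review period, which began when the information statement is filed on 2015-01-13) is 2015-03-08; done 2015-03-05 — timely.
Step 5: 60 days after 2015-03-05 (when the proxy materials are mailed) is 2015-05-04; done 2015-04-25 — timely.
Step 6: 30 days after 2015-05-02 (end of the 7-day objection period, which began when the special meeting is convened on 2015-04-25) is 2015-06-01; completed 2015-05-03, before the deadline.
Step 7: the earliest permitted date is 14 days after 2015-05-16 (end of the 13-day review period, which began when the certificate of approval is filed on 2015-05-03), i.e. 2015-05-30; done 2015-05-31 — permitted.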